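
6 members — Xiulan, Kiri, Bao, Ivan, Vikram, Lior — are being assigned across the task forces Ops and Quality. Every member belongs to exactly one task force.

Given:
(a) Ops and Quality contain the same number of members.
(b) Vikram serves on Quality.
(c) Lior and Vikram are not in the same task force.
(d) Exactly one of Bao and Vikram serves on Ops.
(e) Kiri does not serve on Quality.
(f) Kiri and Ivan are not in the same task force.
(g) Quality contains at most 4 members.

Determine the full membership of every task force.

Ops = {Bao, Kiri, Lior}; Quality = {Ivan, Vikram, Xiulan}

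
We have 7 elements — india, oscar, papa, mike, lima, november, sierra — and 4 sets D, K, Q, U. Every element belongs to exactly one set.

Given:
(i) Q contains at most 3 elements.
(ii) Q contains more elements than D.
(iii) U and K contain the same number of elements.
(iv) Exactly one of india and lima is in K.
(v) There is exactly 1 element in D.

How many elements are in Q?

2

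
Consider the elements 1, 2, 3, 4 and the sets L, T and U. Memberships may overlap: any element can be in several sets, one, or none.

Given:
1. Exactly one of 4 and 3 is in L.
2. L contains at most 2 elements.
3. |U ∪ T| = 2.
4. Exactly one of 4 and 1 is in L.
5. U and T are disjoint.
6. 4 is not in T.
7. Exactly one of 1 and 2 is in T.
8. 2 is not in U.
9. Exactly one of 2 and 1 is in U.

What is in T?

T = {2}

From (6): 4 ∉ T.
From (8): 2 ∉ U.
(9) (exactly one): 1 ∈ U.
(5) (disjoint): 1 ∉ T.
(7) (exactly one): 2 ∈ T.
Suppose 3 ∈ T: no assignment then satisfies all the clues, so 3 ∉ T.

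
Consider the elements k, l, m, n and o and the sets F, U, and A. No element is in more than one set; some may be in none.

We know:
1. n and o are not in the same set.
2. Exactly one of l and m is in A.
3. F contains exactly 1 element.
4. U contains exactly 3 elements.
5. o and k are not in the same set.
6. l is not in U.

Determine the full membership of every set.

F = {o}; U = {k, m, n}; A = {l}

From (6): l ∉ U.
Suppose k ∈ F: no assignment then satisfies all the clues, so k ∉ F.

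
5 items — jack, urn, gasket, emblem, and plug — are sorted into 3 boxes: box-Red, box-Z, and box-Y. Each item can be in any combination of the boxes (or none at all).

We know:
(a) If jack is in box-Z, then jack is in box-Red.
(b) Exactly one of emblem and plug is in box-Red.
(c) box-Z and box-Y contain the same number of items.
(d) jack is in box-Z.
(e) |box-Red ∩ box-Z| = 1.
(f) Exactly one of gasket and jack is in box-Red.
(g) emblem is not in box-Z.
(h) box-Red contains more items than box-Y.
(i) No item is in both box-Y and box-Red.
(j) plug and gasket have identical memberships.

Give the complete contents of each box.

box-Red = {emblem, jack}; box-Z = {jack}; box-Y = {urn}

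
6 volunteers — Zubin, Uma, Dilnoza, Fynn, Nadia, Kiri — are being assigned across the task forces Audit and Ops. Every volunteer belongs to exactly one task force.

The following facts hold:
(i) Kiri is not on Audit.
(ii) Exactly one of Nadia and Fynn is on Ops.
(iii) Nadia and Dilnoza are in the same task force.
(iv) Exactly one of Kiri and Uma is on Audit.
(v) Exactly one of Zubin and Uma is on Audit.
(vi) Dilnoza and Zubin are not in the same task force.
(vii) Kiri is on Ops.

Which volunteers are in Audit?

Audit = {Dilnoza, Nadia, Uma}

From (i): Kiri ∉ Audit.
From (vii): Kiri ∈ Ops.
(iv) (exactly one): Uma ∈ Audit.
(v) (exactly one): Zubin ∉ Audit.
Only one task force left: Zubin ∈ Ops.
(vi): Dilnoza ∉ Ops.
Only one task force left: Dilnoza ∈ Audit.
(iii): Nadia matches Dilnoza: Nadia ∈ Audit.
(ii) (exactly one): Fynn ∈ Ops.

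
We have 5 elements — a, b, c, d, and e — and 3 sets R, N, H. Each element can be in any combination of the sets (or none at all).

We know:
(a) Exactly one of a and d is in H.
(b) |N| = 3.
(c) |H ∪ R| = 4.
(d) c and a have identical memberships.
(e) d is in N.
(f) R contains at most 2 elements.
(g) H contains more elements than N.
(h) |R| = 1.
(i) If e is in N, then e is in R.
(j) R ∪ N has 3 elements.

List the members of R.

From (e): d ∈ N.
Suppose a ∈ R: no assignment then satisfies all the clues, so a ∉ R.

R = {e}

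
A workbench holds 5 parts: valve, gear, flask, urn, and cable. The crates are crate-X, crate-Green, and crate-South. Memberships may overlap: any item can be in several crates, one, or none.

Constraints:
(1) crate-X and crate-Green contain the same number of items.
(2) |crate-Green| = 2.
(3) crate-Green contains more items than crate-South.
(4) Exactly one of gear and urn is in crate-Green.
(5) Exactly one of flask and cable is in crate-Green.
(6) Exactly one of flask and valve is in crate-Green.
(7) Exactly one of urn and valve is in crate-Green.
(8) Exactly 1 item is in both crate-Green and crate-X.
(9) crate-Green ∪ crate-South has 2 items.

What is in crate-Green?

crate-Green = {flask, urn}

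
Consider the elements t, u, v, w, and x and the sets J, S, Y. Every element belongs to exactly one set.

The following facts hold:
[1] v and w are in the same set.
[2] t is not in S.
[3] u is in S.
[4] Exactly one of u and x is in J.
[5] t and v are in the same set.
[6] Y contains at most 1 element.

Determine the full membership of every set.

J = {t, v, w, x}; S = {u}; Y = {}

From (2): t ∉ S.
From (3): u ∈ S.
(4) (exactly one): x ∈ J.
(5): v matches t: v ∉ S.
(1): w matches v: w ∉ S.
Suppose t ∉ J: no assignment then satisfies all the clues, so t ∈ J.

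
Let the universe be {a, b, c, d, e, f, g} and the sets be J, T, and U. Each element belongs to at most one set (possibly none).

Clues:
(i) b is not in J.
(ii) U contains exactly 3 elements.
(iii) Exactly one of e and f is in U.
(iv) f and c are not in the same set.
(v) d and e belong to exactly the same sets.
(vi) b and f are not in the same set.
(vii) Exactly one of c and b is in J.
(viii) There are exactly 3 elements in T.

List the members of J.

From (i): b ∉ J.
(vii) (exactly one): c ∈ J.
(iv): f ∉ J.
Suppose a ∈ J: no assignment then satisfies all the clues, so a ∉ J.

J = {c}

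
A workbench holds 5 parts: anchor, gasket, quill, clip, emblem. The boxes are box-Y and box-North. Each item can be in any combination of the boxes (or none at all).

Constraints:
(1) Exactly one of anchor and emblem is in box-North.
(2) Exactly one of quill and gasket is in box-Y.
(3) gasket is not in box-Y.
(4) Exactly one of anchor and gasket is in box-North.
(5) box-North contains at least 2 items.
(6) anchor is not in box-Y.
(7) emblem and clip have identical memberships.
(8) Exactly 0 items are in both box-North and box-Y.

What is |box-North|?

3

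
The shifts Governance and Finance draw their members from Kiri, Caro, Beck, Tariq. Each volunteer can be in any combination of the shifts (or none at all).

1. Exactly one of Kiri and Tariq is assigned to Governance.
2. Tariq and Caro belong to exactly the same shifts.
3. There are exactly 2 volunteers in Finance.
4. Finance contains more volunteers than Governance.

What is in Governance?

Governance = {Kiri}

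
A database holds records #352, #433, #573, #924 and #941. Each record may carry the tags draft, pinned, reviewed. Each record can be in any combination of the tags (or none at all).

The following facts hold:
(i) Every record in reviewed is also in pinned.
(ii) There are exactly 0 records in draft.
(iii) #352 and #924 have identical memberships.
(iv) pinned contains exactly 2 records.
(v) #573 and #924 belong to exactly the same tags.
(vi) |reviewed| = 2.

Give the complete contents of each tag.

draft = {}; pinned = {#433, #941}; reviewed = {#433, #941}

(ii): draft already has 0, so the rest are out.
Suppose #352 ∈ pinned: no assignment then satisfies all the clues, so #352 ∉ pinned.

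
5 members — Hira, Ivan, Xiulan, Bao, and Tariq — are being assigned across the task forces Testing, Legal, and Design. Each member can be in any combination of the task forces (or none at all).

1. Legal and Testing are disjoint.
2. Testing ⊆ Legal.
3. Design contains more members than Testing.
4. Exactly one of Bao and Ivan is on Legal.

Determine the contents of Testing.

Testing = {}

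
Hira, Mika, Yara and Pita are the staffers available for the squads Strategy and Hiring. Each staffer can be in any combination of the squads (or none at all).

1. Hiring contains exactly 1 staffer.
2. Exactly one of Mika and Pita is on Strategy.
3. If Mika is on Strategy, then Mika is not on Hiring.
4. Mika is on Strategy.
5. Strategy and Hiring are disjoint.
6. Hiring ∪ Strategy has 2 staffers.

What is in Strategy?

Strategy = {Mika}

From (4): Mika ∈ Strategy.
(2) (exactly one): Pita ∉ Strategy.
(3): Mika ∉ Hiring.
Suppose Hira ∈ Strategy: no assignment then satisfies all the clues, so Hira ∉ Strategy.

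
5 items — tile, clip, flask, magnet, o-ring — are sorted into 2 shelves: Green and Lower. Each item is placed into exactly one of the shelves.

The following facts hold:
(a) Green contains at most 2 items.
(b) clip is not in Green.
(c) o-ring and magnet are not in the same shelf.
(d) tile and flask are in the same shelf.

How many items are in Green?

1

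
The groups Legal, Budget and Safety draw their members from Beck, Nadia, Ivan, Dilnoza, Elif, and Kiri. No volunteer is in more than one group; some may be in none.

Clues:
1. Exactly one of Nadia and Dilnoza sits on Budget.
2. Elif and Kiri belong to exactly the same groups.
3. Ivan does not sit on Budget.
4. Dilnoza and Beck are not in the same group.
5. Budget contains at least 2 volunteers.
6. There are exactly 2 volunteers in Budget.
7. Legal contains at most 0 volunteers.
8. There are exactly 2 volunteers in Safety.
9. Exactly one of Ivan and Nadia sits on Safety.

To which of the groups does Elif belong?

From (3): Ivan ∉ Budget.
(7): Legal already has 0, so the rest are out.
Suppose Elif ∈ Budget: no assignment then satisfies all the clues, so Elif ∉ Budget.

Elif: none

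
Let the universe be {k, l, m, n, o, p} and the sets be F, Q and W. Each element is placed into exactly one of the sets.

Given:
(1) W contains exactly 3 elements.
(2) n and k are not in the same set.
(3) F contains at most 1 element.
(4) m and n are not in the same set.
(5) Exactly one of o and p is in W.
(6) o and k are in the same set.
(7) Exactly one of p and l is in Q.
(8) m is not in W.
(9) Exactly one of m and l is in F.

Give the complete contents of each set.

F = {m}; Q = {n, p}; W = {k, l, o}

From (8): m ∉ W.
Suppose k ∈ F: no assignment then satisfies all the clues, so k ∉ F.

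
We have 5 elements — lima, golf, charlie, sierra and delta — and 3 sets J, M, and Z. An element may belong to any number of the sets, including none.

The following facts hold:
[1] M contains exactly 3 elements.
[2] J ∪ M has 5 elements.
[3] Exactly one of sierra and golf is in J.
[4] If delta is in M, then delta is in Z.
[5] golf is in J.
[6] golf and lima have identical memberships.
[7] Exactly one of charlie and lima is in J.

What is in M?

M = {charlie, delta, sierra}

From (5): golf ∈ J.
(3) (exactly one): sierra ∉ J.
(6): lima matches golf: lima ∈ J.
(7) (exactly one): charlie ∉ J.
Suppose lima ∈ M: no assignment then satisfies all the clues, so lima ∉ M.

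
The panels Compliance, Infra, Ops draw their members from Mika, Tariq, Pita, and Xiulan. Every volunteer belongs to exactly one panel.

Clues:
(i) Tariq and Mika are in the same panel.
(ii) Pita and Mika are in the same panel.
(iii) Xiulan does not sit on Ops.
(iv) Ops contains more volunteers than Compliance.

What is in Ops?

Ops = {Mika, Pita, Tariq}

From (iii): Xiulan ∉ Ops.
Suppose Mika ∉ Ops: no assignment then satisfies all the clues, so Mika ∈ Ops.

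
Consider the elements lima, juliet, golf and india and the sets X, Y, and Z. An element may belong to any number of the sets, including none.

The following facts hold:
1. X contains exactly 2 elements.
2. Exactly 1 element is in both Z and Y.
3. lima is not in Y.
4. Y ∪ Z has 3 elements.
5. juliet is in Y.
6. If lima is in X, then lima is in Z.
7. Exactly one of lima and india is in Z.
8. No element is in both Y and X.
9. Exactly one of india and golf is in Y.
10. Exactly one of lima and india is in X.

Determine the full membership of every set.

X = {golf, lima}; Y = {india, juliet}; Z = {juliet, lima}

From (3): lima ∉ Y.
From (5): juliet ∈ Y.
(8) (disjoint): juliet ∉ X.
Suppose lima ∉ X: no assignment then satisfies all the clues, so lima ∈ X.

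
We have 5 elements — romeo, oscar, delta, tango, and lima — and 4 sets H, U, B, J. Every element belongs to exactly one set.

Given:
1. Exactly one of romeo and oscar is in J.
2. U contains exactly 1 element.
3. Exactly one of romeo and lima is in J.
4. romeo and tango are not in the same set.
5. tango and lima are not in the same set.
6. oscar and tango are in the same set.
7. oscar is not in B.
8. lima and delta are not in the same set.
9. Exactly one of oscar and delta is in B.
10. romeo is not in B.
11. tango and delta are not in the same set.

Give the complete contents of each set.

From (7): oscar ∉ B.
From (10): romeo ∉ B.
(6): tango matches oscar: tango ∉ B.
(9) (exactly one): delta ∈ B.
(8): lima ∉ B.
Suppose romeo ∈ H: no assignment then satisfies all the clues, so romeo ∉ H.

H = {oscar, tango}; U = {lima}; B = {delta}; J = {romeo}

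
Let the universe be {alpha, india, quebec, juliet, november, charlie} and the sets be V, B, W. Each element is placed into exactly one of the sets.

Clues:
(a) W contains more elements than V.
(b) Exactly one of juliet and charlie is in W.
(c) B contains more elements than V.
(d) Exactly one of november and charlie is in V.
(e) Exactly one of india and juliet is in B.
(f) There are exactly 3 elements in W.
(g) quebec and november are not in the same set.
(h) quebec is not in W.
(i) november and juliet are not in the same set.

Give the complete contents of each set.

V = {november}; B = {juliet, quebec}; W = {alpha, charlie, india}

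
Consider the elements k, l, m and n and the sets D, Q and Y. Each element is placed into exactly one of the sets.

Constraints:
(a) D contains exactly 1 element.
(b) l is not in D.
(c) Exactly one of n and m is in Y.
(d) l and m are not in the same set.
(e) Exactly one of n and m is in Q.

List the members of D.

From (b): l ∉ D.
Suppose k ∉ D: no assignment then satisfies all the clues, so k ∈ D.

D = {k}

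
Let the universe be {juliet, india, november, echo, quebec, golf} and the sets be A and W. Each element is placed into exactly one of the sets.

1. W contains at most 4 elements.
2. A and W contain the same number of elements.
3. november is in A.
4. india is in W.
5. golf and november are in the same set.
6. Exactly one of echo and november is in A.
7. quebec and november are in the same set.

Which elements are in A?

A = {golf, november, quebec}

From (3): november ∈ A.
From (4): india ∈ W.
(5): golf matches november: golf ∈ A.
(6) (exactly one): echo ∉ A.
(7): quebec matches november: quebec ∈ A.
Only one set left: echo ∈ W.
Suppose juliet ∈ A: no assignment then satisfies all the clues, so juliet ∉ A.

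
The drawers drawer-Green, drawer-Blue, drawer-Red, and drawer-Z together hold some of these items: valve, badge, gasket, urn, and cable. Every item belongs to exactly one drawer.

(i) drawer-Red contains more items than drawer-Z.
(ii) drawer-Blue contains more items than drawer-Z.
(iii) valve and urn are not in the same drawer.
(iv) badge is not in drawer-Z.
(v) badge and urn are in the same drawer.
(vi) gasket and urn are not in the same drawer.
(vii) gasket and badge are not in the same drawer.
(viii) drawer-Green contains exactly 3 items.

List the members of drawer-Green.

From (iv): badge ∉ drawer-Z.
(v): urn matches badge: urn ∉ drawer-Z.
Suppose valve ∈ drawer-Green: no assignment then satisfies all the clues, so valve ∉ drawer-Green.

drawer-Green = {badge, cable, urn}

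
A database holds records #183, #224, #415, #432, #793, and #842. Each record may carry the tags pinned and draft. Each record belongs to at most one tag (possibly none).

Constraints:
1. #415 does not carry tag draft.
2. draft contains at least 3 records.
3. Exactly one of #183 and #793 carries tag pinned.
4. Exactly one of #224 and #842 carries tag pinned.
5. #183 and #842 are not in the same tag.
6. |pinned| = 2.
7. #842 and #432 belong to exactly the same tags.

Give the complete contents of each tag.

pinned = {#183, #224}; draft = {#432, #793, #842}

From (1): #415 ∉ draft.
Suppose #183 ∉ pinned: no assignment then satisfies all the clues, so #183 ∈ pinned.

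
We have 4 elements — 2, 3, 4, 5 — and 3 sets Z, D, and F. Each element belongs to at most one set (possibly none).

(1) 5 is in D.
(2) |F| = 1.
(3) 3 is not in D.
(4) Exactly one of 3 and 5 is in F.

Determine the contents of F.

From (1): 5 ∈ D.
From (3): 3 ∉ D.
(4) (exactly one): 3 ∈ F.
(2): F already has 1, so the rest are out.

F = {3}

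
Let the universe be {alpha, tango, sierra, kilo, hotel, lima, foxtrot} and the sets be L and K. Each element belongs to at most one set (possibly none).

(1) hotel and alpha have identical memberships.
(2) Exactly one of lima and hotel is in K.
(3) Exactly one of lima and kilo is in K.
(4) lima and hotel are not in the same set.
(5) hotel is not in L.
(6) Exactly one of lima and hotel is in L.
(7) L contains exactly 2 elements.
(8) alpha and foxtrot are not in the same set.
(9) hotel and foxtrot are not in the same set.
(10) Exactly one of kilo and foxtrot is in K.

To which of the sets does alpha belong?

From (5): hotel ∉ L.
(1): alpha matches hotel: alpha ∉ L.
(6) (exactly one): lima ∈ L.
(2) (exactly one): hotel ∈ K.
(3) (exactly one): kilo ∈ K.
(9): foxtrot ∉ K.
(1): alpha matches hotel: alpha ∈ K.

alpha: K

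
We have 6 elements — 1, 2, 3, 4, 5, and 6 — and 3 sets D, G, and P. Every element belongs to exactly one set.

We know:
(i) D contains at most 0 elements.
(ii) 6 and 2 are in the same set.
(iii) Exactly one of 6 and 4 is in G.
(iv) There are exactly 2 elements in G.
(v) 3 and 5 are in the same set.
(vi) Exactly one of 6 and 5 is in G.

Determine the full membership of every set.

D = {}; G = {2, 6}; P = {1, 3, 4, 5}

(i): D already has 0, so the rest are out.
Suppose 1 ∈ G: no assignment then satisfies all the clues, so 1 ∉ G.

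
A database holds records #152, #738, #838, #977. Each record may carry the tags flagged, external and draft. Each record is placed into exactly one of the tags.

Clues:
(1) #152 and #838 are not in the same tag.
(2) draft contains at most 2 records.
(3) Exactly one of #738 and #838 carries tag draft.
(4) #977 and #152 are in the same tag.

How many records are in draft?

1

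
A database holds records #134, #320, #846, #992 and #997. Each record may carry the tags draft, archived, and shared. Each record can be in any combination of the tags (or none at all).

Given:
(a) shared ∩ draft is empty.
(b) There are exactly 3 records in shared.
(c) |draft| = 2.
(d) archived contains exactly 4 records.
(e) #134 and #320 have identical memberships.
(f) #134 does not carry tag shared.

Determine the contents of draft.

draft = {#134, #320}

From (f): #134 ∉ shared.
(e): #320 matches #134: #320 ∉ shared.
(b): only 3 candidates remain for shared, so all are in.
(a) (disjoint): #846 ∉ draft.
(a) (disjoint): #992 ∉ draft.
(a) (disjoint): #997 ∉ draft.
(c): only 2 candidates remain for draft, so all are in.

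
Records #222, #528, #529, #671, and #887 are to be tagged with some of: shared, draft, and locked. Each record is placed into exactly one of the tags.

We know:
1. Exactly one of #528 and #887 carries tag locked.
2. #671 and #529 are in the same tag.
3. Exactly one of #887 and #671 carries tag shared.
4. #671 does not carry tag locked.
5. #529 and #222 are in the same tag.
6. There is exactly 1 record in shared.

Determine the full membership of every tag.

shared = {#887}; draft = {#222, #529, #671}; locked = {#528}

From (4): #671 ∉ locked.
(2): #529 matches #671: #529 ∉ locked.
(5): #222 matches #529: #222 ∉ locked.
Suppose #222 ∈ shared: no assignment then satisfies all the clues, so #222 ∉ shared.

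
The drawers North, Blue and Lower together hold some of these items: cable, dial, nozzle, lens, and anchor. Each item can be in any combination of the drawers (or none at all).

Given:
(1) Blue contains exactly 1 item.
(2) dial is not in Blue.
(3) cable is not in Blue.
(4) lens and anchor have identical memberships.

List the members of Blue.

Blue = {nozzle}

From (2): dial ∉ Blue.
From (3): cable ∉ Blue.
Suppose nozzle ∉ Blue: no assignment then satisfies all the clues, so nozzle ∈ Blue.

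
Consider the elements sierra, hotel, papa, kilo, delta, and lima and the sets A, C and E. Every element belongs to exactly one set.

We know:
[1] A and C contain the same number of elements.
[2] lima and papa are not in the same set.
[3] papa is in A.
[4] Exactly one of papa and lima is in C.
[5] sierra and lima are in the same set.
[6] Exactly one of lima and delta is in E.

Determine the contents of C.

C = {lima, sierra}

From (3): papa ∈ A.
(2): lima ∉ A.
(4) (exactly one): lima ∈ C.
(5): sierra matches lima: sierra ∉ A.
(5): sierra matches lima: sierra ∈ C.
(6) (exactly one): delta ∈ E.
Suppose hotel ∈ C: no assignment then satisfies all the clues, so hotel ∉ C.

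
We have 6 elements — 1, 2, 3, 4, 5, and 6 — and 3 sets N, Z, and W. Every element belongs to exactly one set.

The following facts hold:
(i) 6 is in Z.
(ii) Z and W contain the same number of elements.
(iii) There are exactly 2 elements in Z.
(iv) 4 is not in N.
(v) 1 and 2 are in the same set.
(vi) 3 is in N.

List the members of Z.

Z = {4, 6}

From (i): 6 ∈ Z.
From (iv): 4 ∉ N.
From (vi): 3 ∈ N.
Suppose 1 ∈ Z: no assignment then satisfies all the clues, so 1 ∉ Z.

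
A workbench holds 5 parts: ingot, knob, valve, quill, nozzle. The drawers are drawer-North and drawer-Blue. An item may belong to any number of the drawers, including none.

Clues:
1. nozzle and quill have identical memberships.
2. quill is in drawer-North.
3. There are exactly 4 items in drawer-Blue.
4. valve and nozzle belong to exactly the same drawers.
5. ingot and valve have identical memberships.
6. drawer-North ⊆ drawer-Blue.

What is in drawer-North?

drawer-North = {ingot, nozzle, quill, valve}

From (2): quill ∈ drawer-North.
(1): nozzle matches quill: nozzle ∈ drawer-North.
(4): valve matches nozzle: valve ∈ drawer-North.
(5): ingot matches valve: ingot ∈ drawer-North.
(6) with ingot ∈ drawer-North: ingot ∈ drawer-Blue.
(6) with valve ∈ drawer-North: valve ∈ drawer-Blue.
(6) with quill ∈ drawer-North: quill ∈ drawer-Blue.
(6) with nozzle ∈ drawer-North: nozzle ∈ drawer-Blue.
(3): drawer-Blue already has 4, so the rest are out.
(6) contrapositive: knob ∉ drawer-North.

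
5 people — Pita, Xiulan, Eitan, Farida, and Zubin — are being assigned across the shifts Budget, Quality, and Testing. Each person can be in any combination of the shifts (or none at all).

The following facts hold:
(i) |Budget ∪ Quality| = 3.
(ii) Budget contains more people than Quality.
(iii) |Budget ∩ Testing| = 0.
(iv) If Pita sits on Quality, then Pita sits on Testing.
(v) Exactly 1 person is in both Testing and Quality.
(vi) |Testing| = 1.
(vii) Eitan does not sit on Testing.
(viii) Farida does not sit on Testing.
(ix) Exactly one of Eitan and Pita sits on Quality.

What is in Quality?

Quality = {Pita}

From (vii): Eitan ∉ Testing.
From (viii): Farida ∉ Testing.
Suppose Pita ∉ Quality: no assignment then satisfies all the clues, so Pita ∈ Quality.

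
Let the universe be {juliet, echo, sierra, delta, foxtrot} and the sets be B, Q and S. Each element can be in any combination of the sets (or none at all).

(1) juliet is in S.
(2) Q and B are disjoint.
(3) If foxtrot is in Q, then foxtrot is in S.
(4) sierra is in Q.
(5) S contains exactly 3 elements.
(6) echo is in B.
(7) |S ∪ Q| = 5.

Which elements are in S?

From (1): juliet ∈ S.
From (4): sierra ∈ Q.
From (6): echo ∈ B.
(2) (disjoint): echo ∉ Q.
(2) (disjoint): sierra ∉ B.
Suppose echo ∉ S: no assignment then satisfies all the clues, so echo ∈ S.

S = {echo, foxtrot, juliet}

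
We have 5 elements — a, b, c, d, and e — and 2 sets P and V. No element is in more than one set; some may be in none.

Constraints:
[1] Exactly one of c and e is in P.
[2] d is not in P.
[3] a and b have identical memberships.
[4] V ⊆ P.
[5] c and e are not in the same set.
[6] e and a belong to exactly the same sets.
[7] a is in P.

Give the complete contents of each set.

From (2): d ∉ P.
From (7): a ∈ P.
(3): b matches a: b ∈ P.
(4) contrapositive: d ∉ V.
(6): e matches a: e ∈ P.
(1) (exactly one): c ∉ P.
(4) contrapositive: c ∉ V.

P = {a, b, e}; V = {}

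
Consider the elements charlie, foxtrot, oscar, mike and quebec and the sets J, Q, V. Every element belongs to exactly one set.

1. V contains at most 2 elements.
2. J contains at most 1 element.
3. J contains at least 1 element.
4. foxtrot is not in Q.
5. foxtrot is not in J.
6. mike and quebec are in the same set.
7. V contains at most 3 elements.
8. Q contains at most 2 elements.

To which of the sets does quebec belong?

quebec: Q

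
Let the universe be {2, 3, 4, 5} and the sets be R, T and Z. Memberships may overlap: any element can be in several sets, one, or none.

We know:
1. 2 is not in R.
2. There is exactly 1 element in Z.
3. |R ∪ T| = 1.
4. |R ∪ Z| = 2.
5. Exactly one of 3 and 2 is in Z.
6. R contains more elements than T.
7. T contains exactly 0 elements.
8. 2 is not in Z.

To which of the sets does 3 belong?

From (1): 2 ∉ R.
From (8): 2 ∉ Z.
(5) (exactly one): 3 ∈ Z.
(7): T already has 0, so the rest are out.
(2): Z already has 1, so the rest are out.
Suppose 3 ∈ R: no assignment then satisfies all the clues, so 3 ∉ R.

3: Z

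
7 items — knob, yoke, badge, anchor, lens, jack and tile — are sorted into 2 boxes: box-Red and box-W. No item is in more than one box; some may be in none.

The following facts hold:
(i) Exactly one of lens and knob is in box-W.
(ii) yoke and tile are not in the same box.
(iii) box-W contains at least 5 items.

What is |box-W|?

5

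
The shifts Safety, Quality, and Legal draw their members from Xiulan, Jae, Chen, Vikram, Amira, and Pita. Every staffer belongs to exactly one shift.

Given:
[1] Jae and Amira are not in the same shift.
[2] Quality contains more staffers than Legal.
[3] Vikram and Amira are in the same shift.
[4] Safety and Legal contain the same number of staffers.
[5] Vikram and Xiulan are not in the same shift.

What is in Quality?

Quality = {Amira, Chen, Pita, Vikram}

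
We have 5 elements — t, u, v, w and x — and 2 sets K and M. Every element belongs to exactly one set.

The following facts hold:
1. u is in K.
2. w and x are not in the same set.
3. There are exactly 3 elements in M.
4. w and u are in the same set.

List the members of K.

From (1): u ∈ K.
(4): w matches u: w ∈ K.
(2): x ∉ K.
(3): only 3 candidates remain for M, so all are in.

K = {u, w}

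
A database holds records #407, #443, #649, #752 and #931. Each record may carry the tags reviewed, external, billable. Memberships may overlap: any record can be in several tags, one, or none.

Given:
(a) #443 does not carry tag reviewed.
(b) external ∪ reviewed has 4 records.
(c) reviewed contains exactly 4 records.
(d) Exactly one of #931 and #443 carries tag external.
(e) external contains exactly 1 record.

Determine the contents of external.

From (a): #443 ∉ reviewed.
(c): only 4 candidates remain for reviewed, so all are in.
Suppose #407 ∈ external: no assignment then satisfies all the clues, so #407 ∉ external.

external = {#931}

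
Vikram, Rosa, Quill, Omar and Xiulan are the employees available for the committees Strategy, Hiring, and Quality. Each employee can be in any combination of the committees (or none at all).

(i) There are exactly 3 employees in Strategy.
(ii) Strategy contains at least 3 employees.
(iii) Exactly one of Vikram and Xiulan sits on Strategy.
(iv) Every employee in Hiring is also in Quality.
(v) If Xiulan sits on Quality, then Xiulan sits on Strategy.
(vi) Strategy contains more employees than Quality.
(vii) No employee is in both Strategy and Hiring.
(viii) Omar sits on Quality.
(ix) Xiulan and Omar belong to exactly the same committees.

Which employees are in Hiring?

Hiring = {}

From (viii): Omar ∈ Quality.
(ix): Xiulan matches Omar: Xiulan ∈ Quality.
(v): Xiulan ∈ Strategy.
(vii) (disjoint): Xiulan ∉ Hiring.
(ix): Omar matches Xiulan: Omar ∈ Strategy.
(ix): Omar matches Xiulan: Omar ∉ Hiring.
(iii) (exactly one): Vikram ∉ Strategy.
Suppose Vikram ∈ Hiring: no assignment then satisfies all the clues, so Vikram ∉ Hiring.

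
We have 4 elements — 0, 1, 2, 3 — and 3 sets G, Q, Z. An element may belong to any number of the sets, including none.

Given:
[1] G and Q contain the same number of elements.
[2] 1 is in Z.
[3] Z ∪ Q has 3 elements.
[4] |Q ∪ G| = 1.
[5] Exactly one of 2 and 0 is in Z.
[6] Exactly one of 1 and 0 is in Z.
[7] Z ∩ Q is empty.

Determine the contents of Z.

Z = {1, 2}

From (2): 1 ∈ Z.
(6) (exactly one): 0 ∉ Z.
(7) (disjoint): 1 ∉ Q.
(5) (exactly one): 2 ∈ Z.
(7) (disjoint): 2 ∉ Q.
Suppose 3 ∈ Z: no assignment then satisfies all the clues, so 3 ∉ Z.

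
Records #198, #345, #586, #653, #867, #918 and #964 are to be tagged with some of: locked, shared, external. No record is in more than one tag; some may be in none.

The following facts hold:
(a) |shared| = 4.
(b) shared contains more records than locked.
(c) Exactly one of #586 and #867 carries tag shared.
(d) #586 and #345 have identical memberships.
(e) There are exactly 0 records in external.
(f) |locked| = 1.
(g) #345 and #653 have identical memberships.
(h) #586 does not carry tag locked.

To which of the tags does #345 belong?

#345: shared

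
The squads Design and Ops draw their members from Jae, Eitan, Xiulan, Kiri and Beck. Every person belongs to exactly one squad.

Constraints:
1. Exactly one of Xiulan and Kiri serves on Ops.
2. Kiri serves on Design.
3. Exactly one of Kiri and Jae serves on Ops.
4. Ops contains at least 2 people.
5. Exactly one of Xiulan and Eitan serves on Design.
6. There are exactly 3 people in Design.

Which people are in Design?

From (2): Kiri ∈ Design.
(1) (exactly one): Xiulan ∈ Ops.
(3) (exactly one): Jae ∈ Ops.
(5) (exactly one): Eitan ∈ Design.
(6): only 3 candidates remain for Design, so all are in.

Design = {Beck, Eitan, Kiri}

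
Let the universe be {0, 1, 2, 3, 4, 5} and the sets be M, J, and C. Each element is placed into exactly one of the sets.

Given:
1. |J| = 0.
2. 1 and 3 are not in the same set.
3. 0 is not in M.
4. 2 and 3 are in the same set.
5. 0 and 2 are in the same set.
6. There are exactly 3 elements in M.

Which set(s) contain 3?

3: C

From (3): 0 ∉ M.
(1): J already has 0, so the rest are out.
(5): 2 matches 0: 2 ∉ M.
Only one set left: 0 ∈ C.
Only one set left: 2 ∈ C.
(4): 3 matches 2: 3 ∉ M.
(4): 3 matches 2: 3 ∈ C.
(6): only 3 candidates remain for M, so all are in.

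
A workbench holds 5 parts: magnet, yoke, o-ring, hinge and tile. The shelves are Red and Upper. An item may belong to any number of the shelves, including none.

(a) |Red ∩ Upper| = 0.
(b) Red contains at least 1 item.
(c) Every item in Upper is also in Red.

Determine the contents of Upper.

Upper = {}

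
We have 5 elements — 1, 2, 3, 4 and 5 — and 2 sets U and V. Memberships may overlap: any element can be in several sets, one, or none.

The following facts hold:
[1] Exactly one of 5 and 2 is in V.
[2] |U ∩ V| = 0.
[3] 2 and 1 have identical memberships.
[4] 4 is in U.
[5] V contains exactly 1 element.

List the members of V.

V = {5}

From (4): 4 ∈ U.
Suppose 1 ∈ V: no assignment then satisfies all the clues, so 1 ∉ V.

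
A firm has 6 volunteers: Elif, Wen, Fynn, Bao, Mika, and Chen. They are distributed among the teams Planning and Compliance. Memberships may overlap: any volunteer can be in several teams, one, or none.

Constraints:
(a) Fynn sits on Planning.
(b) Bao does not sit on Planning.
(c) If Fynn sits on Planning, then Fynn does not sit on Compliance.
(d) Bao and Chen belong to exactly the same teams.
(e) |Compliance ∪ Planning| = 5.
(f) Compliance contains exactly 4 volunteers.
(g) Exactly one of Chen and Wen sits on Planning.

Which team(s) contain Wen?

From (a): Fynn ∈ Planning.
From (b): Bao ∉ Planning.
(c): Fynn ∉ Compliance.
(d): Chen matches Bao: Chen ∉ Planning.
(g) (exactly one): Wen ∈ Planning.
Suppose Wen ∉ Compliance: no assignment then satisfies all the clues, so Wen ∈ Compliance.

Wen: Compliance, Planning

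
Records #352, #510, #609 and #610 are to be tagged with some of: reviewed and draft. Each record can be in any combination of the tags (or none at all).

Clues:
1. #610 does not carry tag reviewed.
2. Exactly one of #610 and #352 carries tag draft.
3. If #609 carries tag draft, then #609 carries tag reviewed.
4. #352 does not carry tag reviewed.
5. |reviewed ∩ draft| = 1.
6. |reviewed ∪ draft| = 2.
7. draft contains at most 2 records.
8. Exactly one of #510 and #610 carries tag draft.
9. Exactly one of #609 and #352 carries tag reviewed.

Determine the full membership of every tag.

reviewed = {#609}; draft = {#609, #610}

From (1): #610 ∉ reviewed.
From (4): #352 ∉ reviewed.
(9) (exactly one): #609 ∈ reviewed.
Suppose #352 ∈ draft: no assignment then satisfies all the clues, so #352 ∉ draft.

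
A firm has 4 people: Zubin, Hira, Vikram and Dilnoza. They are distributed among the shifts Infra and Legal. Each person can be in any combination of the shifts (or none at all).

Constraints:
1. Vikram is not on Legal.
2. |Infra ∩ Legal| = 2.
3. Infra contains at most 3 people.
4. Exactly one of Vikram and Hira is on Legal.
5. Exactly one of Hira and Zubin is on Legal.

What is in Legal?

From (1): Vikram ∉ Legal.
(4) (exactly one): Hira ∈ Legal.
(5) (exactly one): Zubin ∉ Legal.
Suppose Dilnoza ∉ Legal: no assignment then satisfies all the clues, so Dilnoza ∈ Legal.

Legal = {Dilnoza, Hira}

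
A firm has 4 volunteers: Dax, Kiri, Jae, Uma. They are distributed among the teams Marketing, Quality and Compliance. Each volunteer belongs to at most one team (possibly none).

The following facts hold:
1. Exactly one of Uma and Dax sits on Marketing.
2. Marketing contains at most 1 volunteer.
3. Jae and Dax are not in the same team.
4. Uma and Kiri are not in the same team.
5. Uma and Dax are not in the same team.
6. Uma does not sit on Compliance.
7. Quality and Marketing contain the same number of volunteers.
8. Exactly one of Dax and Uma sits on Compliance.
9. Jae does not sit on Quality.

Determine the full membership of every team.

From (6): Uma ∉ Compliance.
From (9): Jae ∉ Quality.
(8) (exactly one): Dax ∈ Compliance.
(1) (exactly one): Uma ∈ Marketing.
(2): Marketing already has 1, so the rest are out.
(3): Jae ∉ Compliance.
Suppose Kiri ∉ Quality: no assignment then satisfies all the clues, so Kiri ∈ Quality.

Marketing = {Uma}; Quality = {Kiri}; Compliance = {Dax}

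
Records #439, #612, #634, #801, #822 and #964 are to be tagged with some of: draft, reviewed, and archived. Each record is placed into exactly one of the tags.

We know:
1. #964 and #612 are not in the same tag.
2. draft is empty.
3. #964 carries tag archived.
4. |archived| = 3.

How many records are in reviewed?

3

From (3): #964 ∈ archived.
(1): #612 ∉ archived.
(2): draft already has 0, so the rest are out.
Only one tag left: #612 ∈ reviewed.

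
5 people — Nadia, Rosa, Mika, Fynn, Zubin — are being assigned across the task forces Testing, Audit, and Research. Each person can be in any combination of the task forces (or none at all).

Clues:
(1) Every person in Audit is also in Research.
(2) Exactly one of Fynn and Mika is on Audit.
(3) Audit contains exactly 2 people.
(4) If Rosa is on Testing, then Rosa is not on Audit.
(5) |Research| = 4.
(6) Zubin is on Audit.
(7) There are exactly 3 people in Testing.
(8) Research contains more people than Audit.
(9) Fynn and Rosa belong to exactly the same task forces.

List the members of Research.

From (6): Zubin ∈ Audit.
(1) with Zubin ∈ Audit: Zubin ∈ Research.
Suppose Nadia ∈ Research: no assignment then satisfies all the clues, so Nadia ∉ Research.

Research = {Fynn, Mika, Rosa, Zubin}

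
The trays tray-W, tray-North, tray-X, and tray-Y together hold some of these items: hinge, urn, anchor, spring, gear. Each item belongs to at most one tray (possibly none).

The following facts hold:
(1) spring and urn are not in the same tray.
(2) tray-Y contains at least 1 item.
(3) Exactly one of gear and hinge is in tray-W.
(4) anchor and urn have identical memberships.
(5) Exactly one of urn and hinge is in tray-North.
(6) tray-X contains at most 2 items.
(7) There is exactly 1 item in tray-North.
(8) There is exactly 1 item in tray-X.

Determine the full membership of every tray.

tray-W = {gear}; tray-North = {hinge}; tray-X = {spring}; tray-Y = {anchor, urn}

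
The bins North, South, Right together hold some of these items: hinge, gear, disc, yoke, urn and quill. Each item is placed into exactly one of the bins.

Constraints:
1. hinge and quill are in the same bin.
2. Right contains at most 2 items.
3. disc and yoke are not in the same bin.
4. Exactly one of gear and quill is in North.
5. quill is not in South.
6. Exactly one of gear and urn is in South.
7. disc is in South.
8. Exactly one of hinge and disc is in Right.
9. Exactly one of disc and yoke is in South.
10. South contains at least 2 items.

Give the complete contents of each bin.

North = {gear, yoke}; South = {disc, urn}; Right = {hinge, quill}

From (5): quill ∉ South.
From (7): disc ∈ South.
(1): hinge matches quill: hinge ∉ South.
(3): yoke ∉ South.
(8) (exactly one): hinge ∈ Right.
(1): quill matches hinge: quill ∉ North.
(1): quill matches hinge: quill ∈ Right.
(2): Right already has 2, so the rest are out.
(4) (exactly one): gear ∈ North.
(6) (exactly one): urn ∈ South.
Only one bin left: yoke ∈ North.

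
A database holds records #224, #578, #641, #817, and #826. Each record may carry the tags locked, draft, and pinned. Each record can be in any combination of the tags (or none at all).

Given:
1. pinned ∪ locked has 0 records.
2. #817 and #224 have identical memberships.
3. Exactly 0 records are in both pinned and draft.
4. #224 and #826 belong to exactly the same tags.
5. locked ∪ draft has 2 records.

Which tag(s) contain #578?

#578: draft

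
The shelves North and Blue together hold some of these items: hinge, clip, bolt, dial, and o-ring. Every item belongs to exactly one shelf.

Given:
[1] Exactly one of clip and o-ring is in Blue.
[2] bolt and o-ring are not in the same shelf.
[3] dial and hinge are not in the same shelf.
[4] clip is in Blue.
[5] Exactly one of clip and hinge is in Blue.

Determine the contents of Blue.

From (4): clip ∈ Blue.
(1) (exactly one): o-ring ∉ Blue.
(5) (exactly one): hinge ∉ Blue.
Only one shelf left: hinge ∈ North.
Only one shelf left: o-ring ∈ North.
(2): bolt ∉ North.
(3): dial ∉ North.
Only one shelf left: bolt ∈ Blue.
Only one shelf left: dial ∈ Blue.

Blue = {bolt, clip, dial}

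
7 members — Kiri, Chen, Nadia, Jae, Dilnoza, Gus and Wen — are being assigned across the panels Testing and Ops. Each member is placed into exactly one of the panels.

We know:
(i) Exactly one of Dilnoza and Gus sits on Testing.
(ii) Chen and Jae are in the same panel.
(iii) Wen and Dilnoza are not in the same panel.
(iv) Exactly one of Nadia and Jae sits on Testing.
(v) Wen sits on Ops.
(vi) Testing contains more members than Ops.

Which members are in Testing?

Testing = {Chen, Dilnoza, Jae, Kiri}

From (v): Wen ∈ Ops.
(iii): Dilnoza ∉ Ops.
Only one panel left: Dilnoza ∈ Testing.
(i) (exactly one): Gus ∉ Testing.
Only one panel left: Gus ∈ Ops.
Suppose Kiri ∉ Testing: no assignment then satisfies all the clues, so Kiri ∈ Testing.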